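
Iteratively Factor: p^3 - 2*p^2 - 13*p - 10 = (p + 2)*(p^2 - 4*p - 5) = (p + 1)*(p + 2)*(p - 5)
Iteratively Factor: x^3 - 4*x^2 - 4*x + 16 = (x + 2)*(x^2 - 6*x + 8) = (x - 4)*(x + 2)*(x - 2)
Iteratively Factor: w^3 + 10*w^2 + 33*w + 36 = (w + 4)*(w^2 + 6*w + 9) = (w + 3)*(w + 4)*(w + 3)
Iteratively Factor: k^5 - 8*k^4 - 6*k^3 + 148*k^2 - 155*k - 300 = (k + 1)*(k^4 - 9*k^3 + 3*k^2 + 145*k - 300) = (k - 3)*(k + 1)*(k^3 - 6*k^2 - 15*k + 100) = (k - 5)*(k - 3)*(k + 1)*(k^2 - k - 20) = (k - 5)^2*(k - 3)*(k + 1)*(k + 4)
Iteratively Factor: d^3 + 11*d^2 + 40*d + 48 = (d + 4)*(d^2 + 7*d + 12) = (d + 4)^2*(d + 3)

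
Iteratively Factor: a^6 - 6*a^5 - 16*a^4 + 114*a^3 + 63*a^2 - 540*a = (a)*(a^5 - 6*a^4 - 16*a^3 + 114*a^2 + 63*a - 540) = a*(a - 3)*(a^4 - 3*a^3 - 25*a^2 + 39*a + 180) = a*(a - 4)*(a - 3)*(a^3 + a^2 - 21*a - 45) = a*(a - 5)*(a - 4)*(a - 3)*(a^2 + 6*a + 9) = a*(a - 5)*(a - 4)*(a - 3)*(a + 3)*(a + 3)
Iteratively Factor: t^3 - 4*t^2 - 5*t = (t + 1)*(t^2 - 5*t) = t*(t + 1)*(t - 5)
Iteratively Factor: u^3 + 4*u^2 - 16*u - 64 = (u + 4)*(u^2 - 16) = (u - 4)*(u + 4)*(u + 4)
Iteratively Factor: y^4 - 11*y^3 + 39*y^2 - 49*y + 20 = (y - 4)*(y^3 - 7*y^2 + 11*y - 5) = (y - 4)*(y - 1)*(y^2 - 6*y + 5) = (y - 5)*(y - 4)*(y - 1)*(y - 1)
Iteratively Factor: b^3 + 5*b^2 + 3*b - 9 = (b + 3)*(b^2 + 2*b - 3) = (b - 1)*(b + 3)*(b + 3)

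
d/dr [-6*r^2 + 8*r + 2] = 8 - 12*r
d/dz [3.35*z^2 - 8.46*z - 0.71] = 6.7*z - 8.46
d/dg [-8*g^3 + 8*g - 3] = 8 - 24*g^2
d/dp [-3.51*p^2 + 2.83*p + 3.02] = 2.83 - 7.02*p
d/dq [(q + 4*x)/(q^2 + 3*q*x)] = (q*(q + 3*x) - (q + 4*x)*(2*q + 3*x))/(q^2*(q + 3*x)^2)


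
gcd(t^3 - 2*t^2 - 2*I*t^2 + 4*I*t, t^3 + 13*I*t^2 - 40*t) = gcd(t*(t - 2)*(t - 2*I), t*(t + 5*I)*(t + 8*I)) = t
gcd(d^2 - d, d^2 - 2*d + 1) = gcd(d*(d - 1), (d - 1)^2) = d - 1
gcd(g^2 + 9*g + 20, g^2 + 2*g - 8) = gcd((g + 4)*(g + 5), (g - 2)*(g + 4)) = g + 4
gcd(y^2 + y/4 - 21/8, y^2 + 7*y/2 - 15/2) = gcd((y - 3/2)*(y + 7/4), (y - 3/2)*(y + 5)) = y - 3/2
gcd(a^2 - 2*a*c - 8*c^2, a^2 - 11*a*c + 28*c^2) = a - 4*c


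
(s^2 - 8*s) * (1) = s^2 - 8*s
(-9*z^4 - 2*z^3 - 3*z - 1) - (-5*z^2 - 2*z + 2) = -9*z^4 - 2*z^3 + 5*z^2 - z - 3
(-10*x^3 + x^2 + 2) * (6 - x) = 10*x^4 - 61*x^3 + 6*x^2 - 2*x + 12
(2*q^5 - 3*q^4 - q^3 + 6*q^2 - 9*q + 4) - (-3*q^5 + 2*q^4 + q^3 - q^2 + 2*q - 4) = 5*q^5 - 5*q^4 - 2*q^3 + 7*q^2 - 11*q + 8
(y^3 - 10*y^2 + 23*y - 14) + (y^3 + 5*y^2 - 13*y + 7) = 2*y^3 - 5*y^2 + 10*y - 7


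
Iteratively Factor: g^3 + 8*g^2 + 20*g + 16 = (g + 2)*(g^2 + 6*g + 8) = (g + 2)*(g + 4)*(g + 2)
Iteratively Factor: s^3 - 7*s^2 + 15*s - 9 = (s - 1)*(s^2 - 6*s + 9) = (s - 3)*(s - 1)*(s - 3)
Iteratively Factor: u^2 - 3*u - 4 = (u - 4)*(u + 1)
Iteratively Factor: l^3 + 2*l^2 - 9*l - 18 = (l - 3)*(l^2 + 5*l + 6) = (l - 3)*(l + 3)*(l + 2)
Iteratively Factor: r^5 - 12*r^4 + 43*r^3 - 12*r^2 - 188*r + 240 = (r - 5)*(r^4 - 7*r^3 + 8*r^2 + 28*r - 48) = (r - 5)*(r - 3)*(r^3 - 4*r^2 - 4*r + 16) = (r - 5)*(r - 3)*(r - 2)*(r^2 - 2*r - 8) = (r - 5)*(r - 3)*(r - 2)*(r + 2)*(r - 4)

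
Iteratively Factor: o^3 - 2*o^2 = (o)*(o^2 - 2*o) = o*(o - 2)*(o)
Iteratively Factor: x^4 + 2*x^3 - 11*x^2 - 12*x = (x + 4)*(x^3 - 2*x^2 - 3*x) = (x + 1)*(x + 4)*(x^2 - 3*x) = x*(x + 1)*(x + 4)*(x - 3)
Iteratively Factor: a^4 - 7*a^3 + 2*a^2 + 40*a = (a - 5)*(a^3 - 2*a^2 - 8*a) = (a - 5)*(a - 4)*(a^2 + 2*a) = (a - 5)*(a - 4)*(a + 2)*(a)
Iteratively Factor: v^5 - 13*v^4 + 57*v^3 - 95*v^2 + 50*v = (v - 5)*(v^4 - 8*v^3 + 17*v^2 - 10*v) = (v - 5)*(v - 1)*(v^3 - 7*v^2 + 10*v) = v*(v - 5)*(v - 1)*(v^2 - 7*v + 10) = v*(v - 5)*(v - 2)*(v - 1)*(v - 5)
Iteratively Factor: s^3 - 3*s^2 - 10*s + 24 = (s - 4)*(s^2 + s - 6) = (s - 4)*(s + 3)*(s - 2)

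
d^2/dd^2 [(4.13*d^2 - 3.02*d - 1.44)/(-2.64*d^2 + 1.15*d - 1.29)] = (-2.8421709430404e-14*d^4 + 17.019024*d^3 + 144.608112*d^2 - 87.940512*d - 10.784454)/(18.399744*d^6 - 24.04512*d^5 + 37.446552*d^4 - 25.019515*d^3 + 18.297747*d^2 - 5.741145*d + 2.146689)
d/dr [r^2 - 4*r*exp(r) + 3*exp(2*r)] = -4*r*exp(r) + 2*r + 6*exp(2*r) - 4*exp(r)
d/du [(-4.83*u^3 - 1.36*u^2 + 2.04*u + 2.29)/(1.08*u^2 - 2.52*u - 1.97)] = (-5.2164*u^4 + 24.3432*u^3 + 29.7693*u^2 + 0.412*u + 1.752)/(1.1664*u^4 - 5.4432*u^3 + 2.0952*u^2 + 9.9288*u + 3.8809)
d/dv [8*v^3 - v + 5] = 24*v^2 - 1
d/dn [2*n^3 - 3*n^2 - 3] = 6*n*(n - 1)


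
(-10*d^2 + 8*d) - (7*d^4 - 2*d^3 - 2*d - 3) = -7*d^4 + 2*d^3 - 10*d^2 + 10*d + 3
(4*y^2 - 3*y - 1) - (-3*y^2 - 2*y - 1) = 7*y^2 - y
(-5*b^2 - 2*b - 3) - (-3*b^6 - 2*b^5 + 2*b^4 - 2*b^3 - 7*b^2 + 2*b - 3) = 3*b^6 + 2*b^5 - 2*b^4 + 2*b^3 + 2*b^2 - 4*b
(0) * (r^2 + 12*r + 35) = 0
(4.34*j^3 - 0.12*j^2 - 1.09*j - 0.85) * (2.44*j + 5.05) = 10.5896*j^4 + 21.6242*j^3 - 3.2656*j^2 - 7.5785*j - 4.2925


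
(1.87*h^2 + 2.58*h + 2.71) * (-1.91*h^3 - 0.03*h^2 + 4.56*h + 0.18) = -3.5717*h^5 - 4.9839*h^4 + 3.2737*h^3 + 12.0201*h^2 + 12.822*h + 0.4878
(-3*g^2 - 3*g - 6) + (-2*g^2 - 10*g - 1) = -5*g^2 - 13*g - 7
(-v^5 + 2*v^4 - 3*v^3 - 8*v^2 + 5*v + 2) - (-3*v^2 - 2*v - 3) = -v^5 + 2*v^4 - 3*v^3 - 5*v^2 + 7*v + 5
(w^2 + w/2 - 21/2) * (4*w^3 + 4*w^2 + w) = 4*w^5 + 6*w^4 - 39*w^3 - 83*w^2/2 - 21*w/2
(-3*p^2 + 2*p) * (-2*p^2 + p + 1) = 6*p^4 - 7*p^3 - p^2 + 2*p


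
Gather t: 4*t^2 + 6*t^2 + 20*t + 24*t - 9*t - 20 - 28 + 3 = 10*t^2 + 35*t - 45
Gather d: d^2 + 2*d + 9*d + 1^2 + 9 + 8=d^2 + 11*d + 18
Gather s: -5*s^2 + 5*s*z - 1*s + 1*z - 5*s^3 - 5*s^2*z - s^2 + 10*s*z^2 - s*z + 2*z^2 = -5*s^3 + s^2*(-5*z - 6) + s*(10*z^2 + 4*z - 1) + 2*z^2 + z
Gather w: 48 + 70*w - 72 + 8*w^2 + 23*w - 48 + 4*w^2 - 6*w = 12*w^2 + 87*w - 72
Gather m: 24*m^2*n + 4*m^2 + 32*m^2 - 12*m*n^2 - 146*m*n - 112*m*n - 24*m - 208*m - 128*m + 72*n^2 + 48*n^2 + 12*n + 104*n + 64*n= m^2*(24*n + 36) + m*(-12*n^2 - 258*n - 360) + 120*n^2 + 180*n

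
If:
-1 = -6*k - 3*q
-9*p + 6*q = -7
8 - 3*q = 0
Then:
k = -7/6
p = 23/9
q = 8/3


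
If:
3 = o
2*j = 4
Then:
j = 2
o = 3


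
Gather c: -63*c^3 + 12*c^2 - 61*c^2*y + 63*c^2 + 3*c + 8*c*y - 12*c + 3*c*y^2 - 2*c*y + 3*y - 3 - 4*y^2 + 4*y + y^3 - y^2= -63*c^3 + c^2*(75 - 61*y) + c*(3*y^2 + 6*y - 9) + y^3 - 5*y^2 + 7*y - 3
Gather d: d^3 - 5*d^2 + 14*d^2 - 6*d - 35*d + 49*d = d^3 + 9*d^2 + 8*d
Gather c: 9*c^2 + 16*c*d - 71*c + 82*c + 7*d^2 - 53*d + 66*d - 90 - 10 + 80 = 9*c^2 + c*(16*d + 11) + 7*d^2 + 13*d - 20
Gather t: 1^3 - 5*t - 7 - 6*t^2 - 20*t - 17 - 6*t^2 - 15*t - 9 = -12*t^2 - 40*t - 32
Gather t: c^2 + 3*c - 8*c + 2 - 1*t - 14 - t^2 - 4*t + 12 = c^2 - 5*c - t^2 - 5*t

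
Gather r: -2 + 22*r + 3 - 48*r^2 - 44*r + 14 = -48*r^2 - 22*r + 15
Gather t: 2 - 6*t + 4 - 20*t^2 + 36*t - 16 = -20*t^2 + 30*t - 10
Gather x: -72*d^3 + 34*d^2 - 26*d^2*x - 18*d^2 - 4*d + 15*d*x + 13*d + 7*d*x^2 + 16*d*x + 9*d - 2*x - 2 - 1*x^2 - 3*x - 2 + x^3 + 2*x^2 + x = -72*d^3 + 16*d^2 + 18*d + x^3 + x^2*(7*d + 1) + x*(-26*d^2 + 31*d - 4) - 4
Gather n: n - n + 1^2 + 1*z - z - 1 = 0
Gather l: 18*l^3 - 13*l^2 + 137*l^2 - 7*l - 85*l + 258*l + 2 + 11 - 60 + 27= 18*l^3 + 124*l^2 + 166*l - 20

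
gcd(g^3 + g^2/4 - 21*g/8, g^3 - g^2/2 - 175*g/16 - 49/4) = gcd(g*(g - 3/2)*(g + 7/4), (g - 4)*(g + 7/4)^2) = g + 7/4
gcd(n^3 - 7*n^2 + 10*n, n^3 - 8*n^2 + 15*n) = n^2 - 5*n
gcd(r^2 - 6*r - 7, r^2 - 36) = 1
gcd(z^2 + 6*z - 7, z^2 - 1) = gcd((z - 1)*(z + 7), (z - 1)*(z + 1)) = z - 1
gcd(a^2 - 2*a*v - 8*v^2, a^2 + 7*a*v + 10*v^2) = a + 2*v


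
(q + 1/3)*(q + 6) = q^2 + 19*q/3 + 2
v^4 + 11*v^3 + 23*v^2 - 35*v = v*(v - 1)*(v + 5)*(v + 7)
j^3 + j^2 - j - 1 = (j - 1)*(j + 1)^2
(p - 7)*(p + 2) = p^2 - 5*p - 14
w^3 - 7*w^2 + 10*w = w*(w - 5)*(w - 2)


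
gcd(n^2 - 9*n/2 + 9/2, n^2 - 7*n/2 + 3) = n - 3/2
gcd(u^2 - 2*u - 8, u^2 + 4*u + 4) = u + 2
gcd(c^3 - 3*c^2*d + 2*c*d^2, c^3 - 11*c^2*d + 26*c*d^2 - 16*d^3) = c^2 - 3*c*d + 2*d^2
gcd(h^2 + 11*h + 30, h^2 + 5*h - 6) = h + 6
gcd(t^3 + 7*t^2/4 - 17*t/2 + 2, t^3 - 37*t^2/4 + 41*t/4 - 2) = t - 1/4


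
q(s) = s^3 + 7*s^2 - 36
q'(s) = 3*s^2 + 14*s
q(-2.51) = -7.71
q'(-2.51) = -16.24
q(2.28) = 12.24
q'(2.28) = 47.52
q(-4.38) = 14.26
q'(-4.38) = -3.77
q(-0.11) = -35.92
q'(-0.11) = -1.50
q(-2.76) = -3.70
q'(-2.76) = -15.79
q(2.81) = 41.46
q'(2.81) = 63.03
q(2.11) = 4.56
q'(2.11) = 42.90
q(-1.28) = -26.63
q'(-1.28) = -13.00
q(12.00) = 2700.00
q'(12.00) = 600.00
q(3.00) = 54.00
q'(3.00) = 69.00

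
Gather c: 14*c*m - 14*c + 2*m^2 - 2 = c*(14*m - 14) + 2*m^2 - 2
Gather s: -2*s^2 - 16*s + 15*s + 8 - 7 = -2*s^2 - s + 1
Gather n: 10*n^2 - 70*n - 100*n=10*n^2 - 170*n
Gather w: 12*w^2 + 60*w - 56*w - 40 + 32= 12*w^2 + 4*w - 8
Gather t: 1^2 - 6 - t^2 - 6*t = -t^2 - 6*t - 5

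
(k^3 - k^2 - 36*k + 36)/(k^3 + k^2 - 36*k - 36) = (k - 1)/(k + 1)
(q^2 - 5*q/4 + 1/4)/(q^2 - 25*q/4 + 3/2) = (q - 1)/(q - 6)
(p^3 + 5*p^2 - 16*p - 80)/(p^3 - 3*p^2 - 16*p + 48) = (p + 5)/(p - 3)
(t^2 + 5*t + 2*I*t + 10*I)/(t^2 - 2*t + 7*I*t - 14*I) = (t^2 + t*(5 + 2*I) + 10*I)/(t^2 + t*(-2 + 7*I) - 14*I)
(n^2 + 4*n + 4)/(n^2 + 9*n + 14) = (n + 2)/(n + 7)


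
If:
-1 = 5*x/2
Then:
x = -2/5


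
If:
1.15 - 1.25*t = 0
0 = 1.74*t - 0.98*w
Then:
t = 0.92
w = 1.63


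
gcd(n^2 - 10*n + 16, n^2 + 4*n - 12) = n - 2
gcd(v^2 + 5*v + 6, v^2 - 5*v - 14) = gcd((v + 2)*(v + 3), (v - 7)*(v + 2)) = v + 2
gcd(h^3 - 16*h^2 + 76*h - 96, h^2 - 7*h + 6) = h - 6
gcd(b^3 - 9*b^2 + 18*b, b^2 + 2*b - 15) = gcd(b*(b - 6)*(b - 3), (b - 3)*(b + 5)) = b - 3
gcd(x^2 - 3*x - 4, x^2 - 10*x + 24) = x - 4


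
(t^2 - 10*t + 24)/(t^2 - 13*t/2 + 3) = 2*(t - 4)/(2*t - 1)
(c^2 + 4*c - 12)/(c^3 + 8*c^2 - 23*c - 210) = (c - 2)/(c^2 + 2*c - 35)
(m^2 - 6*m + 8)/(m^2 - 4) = (m - 4)/(m + 2)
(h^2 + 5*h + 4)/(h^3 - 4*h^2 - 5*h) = (h + 4)/(h*(h - 5))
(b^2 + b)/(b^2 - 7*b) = (b + 1)/(b - 7)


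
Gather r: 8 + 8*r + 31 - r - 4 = 7*r + 35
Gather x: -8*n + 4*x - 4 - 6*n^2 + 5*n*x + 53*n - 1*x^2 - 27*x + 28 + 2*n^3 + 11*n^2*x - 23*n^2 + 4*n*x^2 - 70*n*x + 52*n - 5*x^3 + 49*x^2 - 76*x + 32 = 2*n^3 - 29*n^2 + 97*n - 5*x^3 + x^2*(4*n + 48) + x*(11*n^2 - 65*n - 99) + 56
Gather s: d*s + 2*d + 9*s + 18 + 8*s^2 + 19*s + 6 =2*d + 8*s^2 + s*(d + 28) + 24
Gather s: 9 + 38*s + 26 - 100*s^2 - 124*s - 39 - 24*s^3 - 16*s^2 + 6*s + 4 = -24*s^3 - 116*s^2 - 80*s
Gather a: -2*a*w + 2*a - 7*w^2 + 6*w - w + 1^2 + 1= a*(2 - 2*w) - 7*w^2 + 5*w + 2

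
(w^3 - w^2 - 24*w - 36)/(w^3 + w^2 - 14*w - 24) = (w - 6)/(w - 4)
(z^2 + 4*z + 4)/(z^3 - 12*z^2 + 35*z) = (z^2 + 4*z + 4)/(z*(z^2 - 12*z + 35))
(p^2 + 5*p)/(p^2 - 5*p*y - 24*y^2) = p*(-p - 5)/(-p^2 + 5*p*y + 24*y^2)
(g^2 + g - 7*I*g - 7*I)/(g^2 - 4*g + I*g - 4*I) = (g^2 + g*(1 - 7*I) - 7*I)/(g^2 + g*(-4 + I) - 4*I)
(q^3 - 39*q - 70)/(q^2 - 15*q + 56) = (q^2 + 7*q + 10)/(q - 8)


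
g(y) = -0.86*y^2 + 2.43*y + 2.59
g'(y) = 2.43 - 1.72*y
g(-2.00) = -5.71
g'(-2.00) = 5.87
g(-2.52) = -8.99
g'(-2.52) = 6.76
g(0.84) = 4.02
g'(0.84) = 0.99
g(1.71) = 4.23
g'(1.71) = -0.51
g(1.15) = 4.25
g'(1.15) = 0.45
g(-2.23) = -7.11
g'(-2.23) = 6.27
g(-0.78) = 0.17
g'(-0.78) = 3.77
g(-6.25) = -46.19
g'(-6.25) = 13.18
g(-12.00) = -150.41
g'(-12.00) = 23.07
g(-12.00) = -150.41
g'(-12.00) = 23.07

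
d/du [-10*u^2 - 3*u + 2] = -20*u - 3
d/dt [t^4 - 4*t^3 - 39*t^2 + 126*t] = 4*t^3 - 12*t^2 - 78*t + 126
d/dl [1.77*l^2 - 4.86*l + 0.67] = 3.54*l - 4.86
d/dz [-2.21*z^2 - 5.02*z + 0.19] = -4.42*z - 5.02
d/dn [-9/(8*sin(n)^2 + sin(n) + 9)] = 9*(16*sin(n) + 1)*cos(n)/(8*sin(n)^2 + sin(n) + 9)^2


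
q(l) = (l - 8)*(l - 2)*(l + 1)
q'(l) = (l - 8)*(l - 2) + (l - 8)*(l + 1) + (l - 2)*(l + 1)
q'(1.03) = -9.36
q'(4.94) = -9.71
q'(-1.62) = 43.03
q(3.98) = -39.64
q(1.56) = 7.25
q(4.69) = -50.66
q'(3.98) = -18.12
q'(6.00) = 6.00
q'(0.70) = -5.13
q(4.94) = -53.44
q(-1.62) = -21.59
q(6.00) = -56.00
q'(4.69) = -12.43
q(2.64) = -12.49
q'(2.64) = -20.61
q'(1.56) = -14.78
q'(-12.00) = 654.00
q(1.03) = 13.72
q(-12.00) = -3080.00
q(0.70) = 16.13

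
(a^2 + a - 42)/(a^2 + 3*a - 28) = (a - 6)/(a - 4)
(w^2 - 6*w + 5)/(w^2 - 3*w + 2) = (w - 5)/(w - 2)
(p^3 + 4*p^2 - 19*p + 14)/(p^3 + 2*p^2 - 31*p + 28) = (p - 2)/(p - 4)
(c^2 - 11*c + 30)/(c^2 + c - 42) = (c - 5)/(c + 7)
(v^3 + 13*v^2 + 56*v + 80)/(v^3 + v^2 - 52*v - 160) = (v + 4)/(v - 8)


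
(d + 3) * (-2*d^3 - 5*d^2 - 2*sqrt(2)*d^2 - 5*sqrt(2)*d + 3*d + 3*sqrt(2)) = -2*d^4 - 11*d^3 - 2*sqrt(2)*d^3 - 11*sqrt(2)*d^2 - 12*d^2 - 12*sqrt(2)*d + 9*d + 9*sqrt(2)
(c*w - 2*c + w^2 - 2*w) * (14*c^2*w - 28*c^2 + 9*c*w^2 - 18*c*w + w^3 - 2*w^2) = 14*c^3*w^2 - 56*c^3*w + 56*c^3 + 23*c^2*w^3 - 92*c^2*w^2 + 92*c^2*w + 10*c*w^4 - 40*c*w^3 + 40*c*w^2 + w^5 - 4*w^4 + 4*w^3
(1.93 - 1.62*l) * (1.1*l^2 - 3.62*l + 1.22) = -1.782*l^3 + 7.9874*l^2 - 8.963*l + 2.3546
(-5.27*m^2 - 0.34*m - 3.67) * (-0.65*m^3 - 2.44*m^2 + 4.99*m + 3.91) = 3.4255*m^5 + 13.0798*m^4 - 23.0822*m^3 - 13.3475*m^2 - 19.6427*m - 14.3497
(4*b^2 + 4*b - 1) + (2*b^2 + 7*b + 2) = 6*b^2 + 11*b + 1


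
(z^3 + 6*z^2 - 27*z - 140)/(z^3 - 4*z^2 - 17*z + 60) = (z + 7)/(z - 3)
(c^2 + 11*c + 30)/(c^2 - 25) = (c + 6)/(c - 5)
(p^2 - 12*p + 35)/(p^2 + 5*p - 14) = (p^2 - 12*p + 35)/(p^2 + 5*p - 14)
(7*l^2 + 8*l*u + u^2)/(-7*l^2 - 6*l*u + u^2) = (7*l + u)/(-7*l + u)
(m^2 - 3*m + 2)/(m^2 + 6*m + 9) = (m^2 - 3*m + 2)/(m^2 + 6*m + 9)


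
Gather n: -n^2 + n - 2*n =-n^2 - n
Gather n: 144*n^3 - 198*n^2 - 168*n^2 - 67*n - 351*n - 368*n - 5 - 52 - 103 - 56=144*n^3 - 366*n^2 - 786*n - 216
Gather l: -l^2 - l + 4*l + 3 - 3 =-l^2 + 3*l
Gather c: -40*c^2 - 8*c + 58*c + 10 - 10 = -40*c^2 + 50*c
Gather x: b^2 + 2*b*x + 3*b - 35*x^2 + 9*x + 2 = b^2 + 3*b - 35*x^2 + x*(2*b + 9) + 2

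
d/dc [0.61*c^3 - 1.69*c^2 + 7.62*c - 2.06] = 1.83*c^2 - 3.38*c + 7.62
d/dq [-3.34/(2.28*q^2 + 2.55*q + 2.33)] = (15.2304*q + 8.517)/(2.28*q^2 + 2.55*q + 2.33)^2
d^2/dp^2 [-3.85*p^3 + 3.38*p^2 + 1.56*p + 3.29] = 6.76 - 23.1*p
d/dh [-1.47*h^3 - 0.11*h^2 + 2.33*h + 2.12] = -4.41*h^2 - 0.22*h + 2.33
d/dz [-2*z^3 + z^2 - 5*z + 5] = -6*z^2 + 2*z - 5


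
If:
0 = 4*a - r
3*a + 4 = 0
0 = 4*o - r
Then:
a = -4/3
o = -4/3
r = -16/3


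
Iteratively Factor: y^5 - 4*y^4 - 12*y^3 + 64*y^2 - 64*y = (y - 2)*(y^4 - 2*y^3 - 16*y^2 + 32*y) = (y - 2)^2*(y^3 - 16*y) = (y - 2)^2*(y + 4)*(y^2 - 4*y) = y*(y - 2)^2*(y + 4)*(y - 4)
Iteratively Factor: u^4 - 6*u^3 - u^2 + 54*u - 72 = (u - 2)*(u^3 - 4*u^2 - 9*u + 36) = (u - 2)*(u + 3)*(u^2 - 7*u + 12) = (u - 4)*(u - 2)*(u + 3)*(u - 3)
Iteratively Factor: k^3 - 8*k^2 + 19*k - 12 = (k - 4)*(k^2 - 4*k + 3) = (k - 4)*(k - 1)*(k - 3)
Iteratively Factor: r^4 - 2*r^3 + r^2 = (r)*(r^3 - 2*r^2 + r) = r^2*(r^2 - 2*r + 1) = r^2*(r - 1)*(r - 1)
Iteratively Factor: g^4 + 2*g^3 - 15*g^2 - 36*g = (g + 3)*(g^3 - g^2 - 12*g) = (g + 3)^2*(g^2 - 4*g) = (g - 4)*(g + 3)^2*(g)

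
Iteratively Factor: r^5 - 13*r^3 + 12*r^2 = (r)*(r^4 - 13*r^2 + 12*r) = r*(r + 4)*(r^3 - 4*r^2 + 3*r) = r*(r - 1)*(r + 4)*(r^2 - 3*r) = r^2*(r - 1)*(r + 4)*(r - 3)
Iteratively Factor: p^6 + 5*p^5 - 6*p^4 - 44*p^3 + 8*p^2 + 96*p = (p + 2)*(p^5 + 3*p^4 - 12*p^3 - 20*p^2 + 48*p) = (p + 2)*(p + 4)*(p^4 - p^3 - 8*p^2 + 12*p) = (p - 2)*(p + 2)*(p + 4)*(p^3 + p^2 - 6*p) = (p - 2)^2*(p + 2)*(p + 4)*(p^2 + 3*p) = p*(p - 2)^2*(p + 2)*(p + 4)*(p + 3)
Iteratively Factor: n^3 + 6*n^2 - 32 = (n + 4)*(n^2 + 2*n - 8) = (n - 2)*(n + 4)*(n + 4)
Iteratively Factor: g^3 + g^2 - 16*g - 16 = (g + 1)*(g^2 - 16) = (g + 1)*(g + 4)*(g - 4)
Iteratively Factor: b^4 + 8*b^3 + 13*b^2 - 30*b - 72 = (b - 2)*(b^3 + 10*b^2 + 33*b + 36) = (b - 2)*(b + 3)*(b^2 + 7*b + 12) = (b - 2)*(b + 3)*(b + 4)*(b + 3)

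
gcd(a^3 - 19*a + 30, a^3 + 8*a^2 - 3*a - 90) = a^2 + 2*a - 15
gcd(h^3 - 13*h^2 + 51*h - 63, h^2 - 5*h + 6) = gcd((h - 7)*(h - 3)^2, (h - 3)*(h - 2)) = h - 3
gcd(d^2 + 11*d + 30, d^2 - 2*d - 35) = d + 5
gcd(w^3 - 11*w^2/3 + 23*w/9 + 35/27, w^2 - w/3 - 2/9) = w + 1/3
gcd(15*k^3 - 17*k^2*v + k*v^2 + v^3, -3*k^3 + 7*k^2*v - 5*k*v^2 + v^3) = 3*k^2 - 4*k*v + v^2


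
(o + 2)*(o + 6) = o^2 + 8*o + 12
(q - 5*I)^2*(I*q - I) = I*q^3 + 10*q^2 - I*q^2 - 10*q - 25*I*q + 25*I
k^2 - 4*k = k*(k - 4)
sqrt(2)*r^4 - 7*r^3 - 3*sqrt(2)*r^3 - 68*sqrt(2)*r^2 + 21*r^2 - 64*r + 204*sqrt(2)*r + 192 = (r - 3)*(r - 8*sqrt(2))*(r + 4*sqrt(2))*(sqrt(2)*r + 1)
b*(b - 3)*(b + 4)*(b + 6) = b^4 + 7*b^3 - 6*b^2 - 72*b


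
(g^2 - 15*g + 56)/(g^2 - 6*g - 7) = (g - 8)/(g + 1)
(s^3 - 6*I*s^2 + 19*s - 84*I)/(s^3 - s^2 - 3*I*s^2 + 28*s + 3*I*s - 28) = (s - 3*I)/(s - 1)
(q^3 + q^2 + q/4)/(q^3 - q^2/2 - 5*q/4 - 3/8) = 2*q/(2*q - 3)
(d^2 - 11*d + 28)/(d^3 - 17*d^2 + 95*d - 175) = (d - 4)/(d^2 - 10*d + 25)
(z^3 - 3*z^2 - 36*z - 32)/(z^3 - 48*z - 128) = (z + 1)/(z + 4)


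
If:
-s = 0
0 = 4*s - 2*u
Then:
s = 0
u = 0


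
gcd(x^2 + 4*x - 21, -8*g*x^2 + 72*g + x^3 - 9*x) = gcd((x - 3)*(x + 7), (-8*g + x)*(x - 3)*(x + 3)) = x - 3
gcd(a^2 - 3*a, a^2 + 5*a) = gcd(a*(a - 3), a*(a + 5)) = a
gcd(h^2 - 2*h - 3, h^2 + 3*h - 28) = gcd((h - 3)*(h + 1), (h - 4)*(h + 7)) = 1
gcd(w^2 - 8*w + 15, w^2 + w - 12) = w - 3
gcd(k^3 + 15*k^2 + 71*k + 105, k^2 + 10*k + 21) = k^2 + 10*k + 21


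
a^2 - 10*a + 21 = (a - 7)*(a - 3)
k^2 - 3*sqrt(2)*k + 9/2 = (k - 3*sqrt(2)/2)^2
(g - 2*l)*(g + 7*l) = g^2 + 5*g*l - 14*l^2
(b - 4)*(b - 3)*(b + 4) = b^3 - 3*b^2 - 16*b + 48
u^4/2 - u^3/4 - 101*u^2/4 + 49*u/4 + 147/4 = (u/2 + 1/2)*(u - 7)*(u - 3/2)*(u + 7)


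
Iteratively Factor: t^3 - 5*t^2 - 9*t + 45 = (t - 3)*(t^2 - 2*t - 15) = (t - 5)*(t - 3)*(t + 3)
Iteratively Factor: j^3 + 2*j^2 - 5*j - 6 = (j - 2)*(j^2 + 4*j + 3) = (j - 2)*(j + 1)*(j + 3)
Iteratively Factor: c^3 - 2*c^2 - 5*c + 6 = (c - 3)*(c^2 + c - 2) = (c - 3)*(c - 1)*(c + 2)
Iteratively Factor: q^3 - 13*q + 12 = (q - 3)*(q^2 + 3*q - 4) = (q - 3)*(q + 4)*(q - 1)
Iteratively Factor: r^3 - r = (r)*(r^2 - 1) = r*(r - 1)*(r + 1)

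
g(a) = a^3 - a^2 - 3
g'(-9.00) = 261.00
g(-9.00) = -813.00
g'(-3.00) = 33.00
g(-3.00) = -39.00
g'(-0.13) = 0.31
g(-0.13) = -3.02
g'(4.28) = 46.40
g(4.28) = 57.08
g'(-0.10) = 0.23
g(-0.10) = -3.01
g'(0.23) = -0.30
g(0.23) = -3.04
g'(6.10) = 99.43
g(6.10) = 186.77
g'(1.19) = 1.87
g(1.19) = -2.73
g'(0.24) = -0.31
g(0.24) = -3.04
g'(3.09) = 22.46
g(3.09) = 16.96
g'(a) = 3*a^2 - 2*a = a*(3*a - 2)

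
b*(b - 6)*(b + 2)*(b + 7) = b^4 + 3*b^3 - 40*b^2 - 84*b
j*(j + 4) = j^2 + 4*j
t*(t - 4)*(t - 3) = t^3 - 7*t^2 + 12*t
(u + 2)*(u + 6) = u^2 + 8*u + 12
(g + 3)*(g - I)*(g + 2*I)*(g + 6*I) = g^4 + 3*g^3 + 7*I*g^3 - 4*g^2 + 21*I*g^2 - 12*g + 12*I*g + 36*I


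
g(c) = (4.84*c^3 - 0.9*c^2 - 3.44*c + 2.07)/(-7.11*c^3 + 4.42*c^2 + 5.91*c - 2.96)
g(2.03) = -0.99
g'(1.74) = 0.68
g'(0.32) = -6.44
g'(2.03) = 0.33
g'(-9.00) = 0.00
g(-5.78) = -0.64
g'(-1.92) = 0.08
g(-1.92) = -0.55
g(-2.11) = -0.57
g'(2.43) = 0.16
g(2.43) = -0.90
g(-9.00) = -0.65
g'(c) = (14.52*c^2 - 1.8*c - 3.44)/(-7.11*c^3 + 4.42*c^2 + 5.91*c - 2.96) + (21.33*c^2 - 8.84*c - 5.91)*(4.84*c^3 - 0.9*c^2 - 3.44*c + 2.07)/(-7.11*c^3 + 4.42*c^2 + 5.91*c - 2.96)^2 = (14.9938*c^4 + 8.29199999999999*c^3 + 11.0597*c^2 - 12.9708*c - 2.0513)/(50.5521*c^6 - 62.8524*c^5 - 64.5038*c^4 + 94.3356*c^3 + 8.7617*c^2 - 34.9872*c + 8.7616)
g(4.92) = -0.76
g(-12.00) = -0.66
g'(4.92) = 0.02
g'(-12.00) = 0.00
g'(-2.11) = 0.06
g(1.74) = -1.13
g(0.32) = -1.22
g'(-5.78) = 0.01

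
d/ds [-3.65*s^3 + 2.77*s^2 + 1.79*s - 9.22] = -10.95*s^2 + 5.54*s + 1.79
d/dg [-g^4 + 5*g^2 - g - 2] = -4*g^3 + 10*g - 1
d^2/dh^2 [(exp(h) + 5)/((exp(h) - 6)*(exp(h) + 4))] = (exp(4*h) + 22*exp(3*h) + 114*exp(2*h) + 452*exp(h) + 336)*exp(h)/(exp(6*h) - 6*exp(5*h) - 60*exp(4*h) + 280*exp(3*h) + 1440*exp(2*h) - 3456*exp(h) - 13824)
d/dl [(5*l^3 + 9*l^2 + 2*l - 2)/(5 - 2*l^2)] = (-10*l^4 + 79*l^2 + 82*l + 10)/(4*l^4 - 20*l^2 + 25)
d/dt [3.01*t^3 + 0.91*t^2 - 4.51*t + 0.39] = 9.03*t^2 + 1.82*t - 4.51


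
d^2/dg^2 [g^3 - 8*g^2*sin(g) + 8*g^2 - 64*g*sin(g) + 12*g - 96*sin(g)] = 8*g^2*sin(g) + 64*g*sin(g) - 32*g*cos(g) + 6*g + 80*sin(g) - 128*cos(g) + 16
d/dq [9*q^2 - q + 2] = 18*q - 1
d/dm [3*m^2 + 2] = 6*m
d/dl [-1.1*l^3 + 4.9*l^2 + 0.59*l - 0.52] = -3.3*l^2 + 9.8*l + 0.59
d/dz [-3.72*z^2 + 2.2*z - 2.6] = 2.2 - 7.44*z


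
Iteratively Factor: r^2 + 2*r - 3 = (r + 3)*(r - 1)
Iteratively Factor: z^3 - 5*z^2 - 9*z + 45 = (z - 5)*(z^2 - 9) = (z - 5)*(z - 3)*(z + 3)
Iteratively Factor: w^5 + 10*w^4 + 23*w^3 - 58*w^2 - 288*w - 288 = (w + 2)*(w^4 + 8*w^3 + 7*w^2 - 72*w - 144) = (w + 2)*(w + 4)*(w^3 + 4*w^2 - 9*w - 36) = (w + 2)*(w + 4)^2*(w^2 - 9) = (w + 2)*(w + 3)*(w + 4)^2*(w - 3)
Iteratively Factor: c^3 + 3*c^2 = (c + 3)*(c^2) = c*(c + 3)*(c)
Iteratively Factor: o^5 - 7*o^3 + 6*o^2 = (o + 3)*(o^4 - 3*o^3 + 2*o^2) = (o - 2)*(o + 3)*(o^3 - o^2) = o*(o - 2)*(o + 3)*(o^2 - o) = o*(o - 2)*(o - 1)*(o + 3)*(o)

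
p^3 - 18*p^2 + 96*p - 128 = (p - 8)^2*(p - 2)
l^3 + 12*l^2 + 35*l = l*(l + 5)*(l + 7)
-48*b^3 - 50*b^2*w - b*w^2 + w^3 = (-8*b + w)*(b + w)*(6*b + w)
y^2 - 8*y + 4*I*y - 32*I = (y - 8)*(y + 4*I)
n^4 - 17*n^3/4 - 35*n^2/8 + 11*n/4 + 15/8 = (n - 5)*(n - 3/4)*(n + 1/2)*(n + 1)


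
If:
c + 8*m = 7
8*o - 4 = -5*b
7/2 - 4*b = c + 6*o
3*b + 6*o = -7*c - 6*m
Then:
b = 182/37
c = -27/37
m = 143/148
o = -381/148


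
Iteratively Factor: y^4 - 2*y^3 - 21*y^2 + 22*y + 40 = (y - 2)*(y^3 - 21*y - 20) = (y - 5)*(y - 2)*(y^2 + 5*y + 4) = (y - 5)*(y - 2)*(y + 4)*(y + 1)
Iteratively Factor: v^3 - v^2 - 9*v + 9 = (v + 3)*(v^2 - 4*v + 3) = (v - 1)*(v + 3)*(v - 3)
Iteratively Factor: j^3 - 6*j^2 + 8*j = (j)*(j^2 - 6*j + 8) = j*(j - 4)*(j - 2)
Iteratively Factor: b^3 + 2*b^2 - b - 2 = (b - 1)*(b^2 + 3*b + 2) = (b - 1)*(b + 1)*(b + 2)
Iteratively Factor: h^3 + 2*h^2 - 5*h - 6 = (h - 2)*(h^2 + 4*h + 3) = (h - 2)*(h + 3)*(h + 1)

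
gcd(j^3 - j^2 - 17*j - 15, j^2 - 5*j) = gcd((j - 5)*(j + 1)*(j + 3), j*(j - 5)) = j - 5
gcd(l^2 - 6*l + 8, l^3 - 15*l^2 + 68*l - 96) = l - 4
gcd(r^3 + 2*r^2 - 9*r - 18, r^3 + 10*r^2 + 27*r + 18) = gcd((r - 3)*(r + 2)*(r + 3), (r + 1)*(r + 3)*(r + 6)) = r + 3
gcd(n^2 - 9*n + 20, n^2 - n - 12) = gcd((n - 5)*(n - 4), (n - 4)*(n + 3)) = n - 4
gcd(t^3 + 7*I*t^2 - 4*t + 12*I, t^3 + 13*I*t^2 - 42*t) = t + 6*I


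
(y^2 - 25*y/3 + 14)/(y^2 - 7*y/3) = (y - 6)/y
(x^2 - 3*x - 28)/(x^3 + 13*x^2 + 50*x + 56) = (x - 7)/(x^2 + 9*x + 14)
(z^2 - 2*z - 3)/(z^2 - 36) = (z^2 - 2*z - 3)/(z^2 - 36)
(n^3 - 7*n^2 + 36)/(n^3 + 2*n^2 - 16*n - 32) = (n^2 - 9*n + 18)/(n^2 - 16)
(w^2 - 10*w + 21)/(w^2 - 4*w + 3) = (w - 7)/(w - 1)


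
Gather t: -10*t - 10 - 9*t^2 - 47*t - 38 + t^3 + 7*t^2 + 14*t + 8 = t^3 - 2*t^2 - 43*t - 40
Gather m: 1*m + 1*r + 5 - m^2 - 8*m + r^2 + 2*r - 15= -m^2 - 7*m + r^2 + 3*r - 10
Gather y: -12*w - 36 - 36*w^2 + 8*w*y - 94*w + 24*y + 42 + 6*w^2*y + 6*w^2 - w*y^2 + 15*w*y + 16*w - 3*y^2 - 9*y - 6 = -30*w^2 - 90*w + y^2*(-w - 3) + y*(6*w^2 + 23*w + 15)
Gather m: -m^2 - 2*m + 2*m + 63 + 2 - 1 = 64 - m^2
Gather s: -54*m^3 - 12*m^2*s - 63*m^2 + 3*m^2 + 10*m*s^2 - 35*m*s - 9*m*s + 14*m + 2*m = -54*m^3 - 60*m^2 + 10*m*s^2 + 16*m + s*(-12*m^2 - 44*m)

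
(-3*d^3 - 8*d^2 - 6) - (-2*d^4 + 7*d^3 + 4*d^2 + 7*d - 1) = 2*d^4 - 10*d^3 - 12*d^2 - 7*d - 5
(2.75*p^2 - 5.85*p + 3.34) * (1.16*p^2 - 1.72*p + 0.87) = 3.19*p^4 - 11.516*p^3 + 16.3289*p^2 - 10.8343*p + 2.9058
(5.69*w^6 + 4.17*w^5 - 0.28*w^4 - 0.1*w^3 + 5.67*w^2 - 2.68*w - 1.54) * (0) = 0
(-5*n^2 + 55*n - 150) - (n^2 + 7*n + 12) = -6*n^2 + 48*n - 162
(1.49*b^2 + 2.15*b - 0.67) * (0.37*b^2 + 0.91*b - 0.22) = 0.5513*b^4 + 2.1514*b^3 + 1.3808*b^2 - 1.0827*b + 0.1474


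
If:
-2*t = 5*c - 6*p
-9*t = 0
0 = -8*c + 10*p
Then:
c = 0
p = 0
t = 0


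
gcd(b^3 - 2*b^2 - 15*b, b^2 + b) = b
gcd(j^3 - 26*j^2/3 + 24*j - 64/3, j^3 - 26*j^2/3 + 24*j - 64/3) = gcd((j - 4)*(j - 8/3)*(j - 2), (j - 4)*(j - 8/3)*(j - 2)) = j^3 - 26*j^2/3 + 24*j - 64/3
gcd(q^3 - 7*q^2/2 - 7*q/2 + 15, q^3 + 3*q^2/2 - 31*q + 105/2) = q^2 - 11*q/2 + 15/2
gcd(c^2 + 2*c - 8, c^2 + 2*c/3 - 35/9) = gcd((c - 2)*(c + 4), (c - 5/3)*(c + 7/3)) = 1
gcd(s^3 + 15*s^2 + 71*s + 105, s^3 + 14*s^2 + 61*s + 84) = s^2 + 10*s + 21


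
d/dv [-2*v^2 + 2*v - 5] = 2 - 4*v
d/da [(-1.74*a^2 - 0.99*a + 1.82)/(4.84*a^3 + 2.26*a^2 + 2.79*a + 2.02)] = (8.4216*a^4 + 9.5832*a^3 - 29.0436*a^2 - 15.256*a - 7.0776)/(23.4256*a^6 + 21.8768*a^5 + 32.1148*a^4 + 32.1644*a^3 + 16.9145*a^2 + 11.2716*a + 4.0804)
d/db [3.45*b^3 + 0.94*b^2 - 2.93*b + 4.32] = 10.35*b^2 + 1.88*b - 2.93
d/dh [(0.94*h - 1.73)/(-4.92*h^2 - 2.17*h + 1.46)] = (4.6248*h^2 - 17.0232*h - 2.3817)/(24.2064*h^4 + 21.3528*h^3 - 9.6575*h^2 - 6.3364*h + 2.1316)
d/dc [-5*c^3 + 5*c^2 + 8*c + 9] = -15*c^2 + 10*c + 8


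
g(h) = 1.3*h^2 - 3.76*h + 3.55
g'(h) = 2.6*h - 3.76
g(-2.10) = 17.18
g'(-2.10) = -9.22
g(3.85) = 8.34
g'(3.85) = 6.25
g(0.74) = 1.48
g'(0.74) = -1.84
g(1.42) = 0.83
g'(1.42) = -0.07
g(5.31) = 20.24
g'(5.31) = 10.05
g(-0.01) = 3.59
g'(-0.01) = -3.79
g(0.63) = 1.70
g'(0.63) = -2.12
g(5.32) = 20.34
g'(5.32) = 10.07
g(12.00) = 145.63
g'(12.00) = 27.44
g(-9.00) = 142.69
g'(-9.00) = -27.16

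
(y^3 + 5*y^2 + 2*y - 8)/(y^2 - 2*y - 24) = (y^2 + y - 2)/(y - 6)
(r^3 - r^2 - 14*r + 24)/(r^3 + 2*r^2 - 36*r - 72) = (r^3 - r^2 - 14*r + 24)/(r^3 + 2*r^2 - 36*r - 72)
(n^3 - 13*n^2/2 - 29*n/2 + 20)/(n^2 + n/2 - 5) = (n^2 - 9*n + 8)/(n - 2)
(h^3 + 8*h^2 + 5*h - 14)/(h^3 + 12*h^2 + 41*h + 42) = (h - 1)/(h + 3)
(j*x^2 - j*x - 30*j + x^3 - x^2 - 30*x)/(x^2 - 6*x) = j + 5*j/x + x + 5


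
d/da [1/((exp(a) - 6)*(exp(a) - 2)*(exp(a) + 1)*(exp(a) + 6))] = (-4*exp(3*a) + 3*exp(2*a) + 76*exp(a) - 36)*exp(a)/(exp(8*a) - 2*exp(7*a) - 75*exp(6*a) + 148*exp(5*a) + 1516*exp(4*a) - 2880*exp(3*a) - 4176*exp(2*a) + 5184*exp(a) + 5184)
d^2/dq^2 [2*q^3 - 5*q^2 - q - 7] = 12*q - 10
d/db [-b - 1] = -1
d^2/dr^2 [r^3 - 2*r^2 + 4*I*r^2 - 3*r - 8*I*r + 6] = 6*r - 4 + 8*I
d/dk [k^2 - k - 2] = 2*k - 1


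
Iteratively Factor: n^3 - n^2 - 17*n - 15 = (n - 5)*(n^2 + 4*n + 3) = (n - 5)*(n + 3)*(n + 1)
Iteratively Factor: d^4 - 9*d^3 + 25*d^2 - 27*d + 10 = (d - 2)*(d^3 - 7*d^2 + 11*d - 5) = (d - 5)*(d - 2)*(d^2 - 2*d + 1) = (d - 5)*(d - 2)*(d - 1)*(d - 1)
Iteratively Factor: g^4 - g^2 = (g)*(g^3 - g) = g^2*(g^2 - 1) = g^2*(g + 1)*(g - 1)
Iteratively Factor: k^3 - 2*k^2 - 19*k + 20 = (k - 5)*(k^2 + 3*k - 4) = (k - 5)*(k - 1)*(k + 4)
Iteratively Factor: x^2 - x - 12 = (x - 4)*(x + 3)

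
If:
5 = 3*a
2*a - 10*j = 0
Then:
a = 5/3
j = 1/3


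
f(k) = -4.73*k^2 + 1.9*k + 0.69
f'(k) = 1.9 - 9.46*k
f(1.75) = -10.47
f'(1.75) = -14.66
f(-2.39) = -30.87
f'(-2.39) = 24.51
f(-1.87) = -19.40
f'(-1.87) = 19.59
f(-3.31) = -57.42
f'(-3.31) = 33.21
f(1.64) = -8.92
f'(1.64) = -13.61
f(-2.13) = -24.82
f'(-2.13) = 22.05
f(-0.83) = -4.15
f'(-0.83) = 9.75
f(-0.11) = 0.42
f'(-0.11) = 2.94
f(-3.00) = -47.58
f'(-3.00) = 30.28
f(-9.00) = -399.54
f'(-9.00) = 87.04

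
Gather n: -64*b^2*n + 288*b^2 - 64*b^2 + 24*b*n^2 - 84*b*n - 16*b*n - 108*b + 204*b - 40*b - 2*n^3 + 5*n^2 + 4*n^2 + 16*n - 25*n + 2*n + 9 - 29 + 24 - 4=224*b^2 + 56*b - 2*n^3 + n^2*(24*b + 9) + n*(-64*b^2 - 100*b - 7)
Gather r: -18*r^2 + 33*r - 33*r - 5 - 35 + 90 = 50 - 18*r^2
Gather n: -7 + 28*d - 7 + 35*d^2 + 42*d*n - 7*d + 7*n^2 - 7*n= 35*d^2 + 21*d + 7*n^2 + n*(42*d - 7) - 14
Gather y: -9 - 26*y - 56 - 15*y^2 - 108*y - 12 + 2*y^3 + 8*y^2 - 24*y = 2*y^3 - 7*y^2 - 158*y - 77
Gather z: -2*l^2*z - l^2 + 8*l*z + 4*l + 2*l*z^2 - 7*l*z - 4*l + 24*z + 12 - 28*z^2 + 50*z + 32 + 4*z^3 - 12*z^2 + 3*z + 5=-l^2 + 4*z^3 + z^2*(2*l - 40) + z*(-2*l^2 + l + 77) + 49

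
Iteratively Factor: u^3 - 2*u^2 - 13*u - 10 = (u + 2)*(u^2 - 4*u - 5) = (u - 5)*(u + 2)*(u + 1)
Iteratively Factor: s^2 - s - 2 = (s - 2)*(s + 1)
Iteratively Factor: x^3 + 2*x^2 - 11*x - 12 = (x + 1)*(x^2 + x - 12) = (x + 1)*(x + 4)*(x - 3)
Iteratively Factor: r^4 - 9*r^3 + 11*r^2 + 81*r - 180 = (r - 3)*(r^3 - 6*r^2 - 7*r + 60) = (r - 3)*(r + 3)*(r^2 - 9*r + 20) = (r - 5)*(r - 3)*(r + 3)*(r - 4)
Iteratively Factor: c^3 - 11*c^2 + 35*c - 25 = (c - 5)*(c^2 - 6*c + 5) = (c - 5)^2*(c - 1)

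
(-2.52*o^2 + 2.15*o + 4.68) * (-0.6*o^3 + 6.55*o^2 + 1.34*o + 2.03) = 1.512*o^5 - 17.796*o^4 + 7.8977*o^3 + 28.4194*o^2 + 10.6357*o + 9.5004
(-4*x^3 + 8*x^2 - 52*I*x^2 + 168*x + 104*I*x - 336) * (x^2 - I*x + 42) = -4*x^5 + 8*x^4 - 48*I*x^4 - 52*x^3 + 96*I*x^3 + 104*x^2 - 2352*I*x^2 + 7056*x + 4704*I*x - 14112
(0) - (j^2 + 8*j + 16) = -j^2 - 8*j - 16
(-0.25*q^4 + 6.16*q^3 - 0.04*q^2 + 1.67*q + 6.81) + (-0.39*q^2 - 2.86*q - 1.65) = -0.25*q^4 + 6.16*q^3 - 0.43*q^2 - 1.19*q + 5.16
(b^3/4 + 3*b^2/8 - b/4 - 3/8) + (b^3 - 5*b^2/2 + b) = 5*b^3/4 - 17*b^2/8 + 3*b/4 - 3/8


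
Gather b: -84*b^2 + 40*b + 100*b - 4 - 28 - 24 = -84*b^2 + 140*b - 56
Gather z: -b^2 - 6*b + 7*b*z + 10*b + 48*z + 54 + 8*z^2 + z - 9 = -b^2 + 4*b + 8*z^2 + z*(7*b + 49) + 45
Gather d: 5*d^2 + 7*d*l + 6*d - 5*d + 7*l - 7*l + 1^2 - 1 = 5*d^2 + d*(7*l + 1)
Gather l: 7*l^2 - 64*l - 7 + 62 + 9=7*l^2 - 64*l + 64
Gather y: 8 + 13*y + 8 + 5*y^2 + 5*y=5*y^2 + 18*y + 16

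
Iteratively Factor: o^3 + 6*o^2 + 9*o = (o)*(o^2 + 6*o + 9) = o*(o + 3)*(o + 3)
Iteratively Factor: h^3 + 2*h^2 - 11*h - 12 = (h + 4)*(h^2 - 2*h - 3) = (h - 3)*(h + 4)*(h + 1)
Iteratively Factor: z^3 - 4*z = (z + 2)*(z^2 - 2*z) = z*(z + 2)*(z - 2)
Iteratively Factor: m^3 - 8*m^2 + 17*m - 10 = (m - 1)*(m^2 - 7*m + 10) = (m - 5)*(m - 1)*(m - 2)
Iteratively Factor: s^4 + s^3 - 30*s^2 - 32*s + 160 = (s + 4)*(s^3 - 3*s^2 - 18*s + 40) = (s - 5)*(s + 4)*(s^2 + 2*s - 8) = (s - 5)*(s - 2)*(s + 4)*(s + 4)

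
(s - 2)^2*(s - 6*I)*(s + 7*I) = s^4 - 4*s^3 + I*s^3 + 46*s^2 - 4*I*s^2 - 168*s + 4*I*s + 168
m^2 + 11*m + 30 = (m + 5)*(m + 6)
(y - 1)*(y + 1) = y^2 - 1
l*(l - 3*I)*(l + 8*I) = l^3 + 5*I*l^2 + 24*l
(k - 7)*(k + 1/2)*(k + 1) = k^3 - 11*k^2/2 - 10*k - 7/2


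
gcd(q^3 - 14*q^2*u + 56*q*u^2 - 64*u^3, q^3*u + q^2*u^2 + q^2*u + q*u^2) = 1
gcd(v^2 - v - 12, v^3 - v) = 1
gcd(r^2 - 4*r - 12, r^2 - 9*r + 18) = r - 6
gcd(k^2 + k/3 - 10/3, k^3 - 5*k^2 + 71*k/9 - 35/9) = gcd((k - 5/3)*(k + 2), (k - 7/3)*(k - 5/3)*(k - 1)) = k - 5/3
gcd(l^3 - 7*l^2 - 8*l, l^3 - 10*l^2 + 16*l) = l^2 - 8*l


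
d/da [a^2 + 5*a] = 2*a + 5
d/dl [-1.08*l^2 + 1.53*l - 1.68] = 1.53 - 2.16*l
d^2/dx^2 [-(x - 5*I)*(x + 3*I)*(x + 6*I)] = -6*x - 8*I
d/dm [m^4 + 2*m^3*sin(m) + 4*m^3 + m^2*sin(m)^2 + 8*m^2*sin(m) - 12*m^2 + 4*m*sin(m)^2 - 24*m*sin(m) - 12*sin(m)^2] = 2*m^3*cos(m) + 4*m^3 + 6*m^2*sin(m) + m^2*sin(2*m) + 8*m^2*cos(m) + 12*m^2 + 2*m*sin(m)^2 + 16*m*sin(m) + 4*m*sin(2*m) - 24*m*cos(m) - 24*m + 4*sin(m)^2 - 24*sin(m) - 12*sin(2*m)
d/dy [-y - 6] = -1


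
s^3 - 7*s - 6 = (s - 3)*(s + 1)*(s + 2)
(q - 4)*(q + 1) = q^2 - 3*q - 4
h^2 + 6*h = h*(h + 6)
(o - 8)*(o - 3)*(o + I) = o^3 - 11*o^2 + I*o^2 + 24*o - 11*I*o + 24*I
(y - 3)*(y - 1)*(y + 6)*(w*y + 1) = w*y^4 + 2*w*y^3 - 21*w*y^2 + 18*w*y + y^3 + 2*y^2 - 21*y + 18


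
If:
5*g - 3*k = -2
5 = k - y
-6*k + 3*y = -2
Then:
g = -3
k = -13/3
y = -28/3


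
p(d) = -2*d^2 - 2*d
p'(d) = -4*d - 2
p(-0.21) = 0.33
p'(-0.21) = -1.16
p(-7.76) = -104.92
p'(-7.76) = 29.04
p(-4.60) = -33.12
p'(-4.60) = 16.40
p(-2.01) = -4.06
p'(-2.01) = 6.04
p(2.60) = -18.72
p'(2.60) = -12.40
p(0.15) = -0.34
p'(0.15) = -2.60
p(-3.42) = -16.55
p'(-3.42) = 11.68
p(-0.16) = 0.27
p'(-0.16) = -1.36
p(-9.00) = -144.00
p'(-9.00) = 34.00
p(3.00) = -24.00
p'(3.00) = -14.00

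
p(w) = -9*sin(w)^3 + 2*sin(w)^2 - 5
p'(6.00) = -3.10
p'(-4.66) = 1.20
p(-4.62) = -11.90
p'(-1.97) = 10.34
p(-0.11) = -4.96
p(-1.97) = 3.74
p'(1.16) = -7.60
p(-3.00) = -4.93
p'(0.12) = 0.09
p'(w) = -27*sin(w)^2*cos(w) + 4*sin(w)*cos(w)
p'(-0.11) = -0.76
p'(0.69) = -6.47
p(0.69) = -6.51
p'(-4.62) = 2.10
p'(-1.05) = -11.83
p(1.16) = -10.25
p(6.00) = -4.65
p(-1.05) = 2.38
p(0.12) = -4.99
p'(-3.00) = 1.09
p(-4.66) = -11.97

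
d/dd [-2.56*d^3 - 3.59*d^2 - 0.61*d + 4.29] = -7.68*d^2 - 7.18*d - 0.61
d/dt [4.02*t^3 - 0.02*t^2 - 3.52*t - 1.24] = 12.06*t^2 - 0.04*t - 3.52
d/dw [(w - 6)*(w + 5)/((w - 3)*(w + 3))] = (w^2 + 42*w + 9)/(w^4 - 18*w^2 + 81)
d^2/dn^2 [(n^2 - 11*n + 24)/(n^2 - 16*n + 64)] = 10/(n^3 - 24*n^2 + 192*n - 512)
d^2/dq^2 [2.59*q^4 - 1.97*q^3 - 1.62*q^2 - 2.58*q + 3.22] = 31.08*q^2 - 11.82*q - 3.24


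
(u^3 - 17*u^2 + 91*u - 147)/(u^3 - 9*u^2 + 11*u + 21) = (u - 7)/(u + 1)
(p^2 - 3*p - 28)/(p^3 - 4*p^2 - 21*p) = (p + 4)/(p*(p + 3))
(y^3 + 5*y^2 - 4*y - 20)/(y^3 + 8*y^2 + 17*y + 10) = (y - 2)/(y + 1)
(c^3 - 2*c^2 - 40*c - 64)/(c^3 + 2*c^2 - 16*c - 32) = (c - 8)/(c - 4)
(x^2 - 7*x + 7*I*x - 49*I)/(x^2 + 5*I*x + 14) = (x - 7)/(x - 2*I)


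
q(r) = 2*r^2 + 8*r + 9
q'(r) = 4*r + 8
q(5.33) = 108.46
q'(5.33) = 29.32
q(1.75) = 29.12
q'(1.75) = 15.00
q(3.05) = 52.00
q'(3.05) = 20.20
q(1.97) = 32.52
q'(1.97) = 15.88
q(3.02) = 51.40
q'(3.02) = 20.08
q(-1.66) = 1.23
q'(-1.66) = 1.36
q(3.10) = 53.02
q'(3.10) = 20.40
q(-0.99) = 3.04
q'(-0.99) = 4.04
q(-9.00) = 99.00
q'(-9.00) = -28.00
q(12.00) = 393.00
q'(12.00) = 56.00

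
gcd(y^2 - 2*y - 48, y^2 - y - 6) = 1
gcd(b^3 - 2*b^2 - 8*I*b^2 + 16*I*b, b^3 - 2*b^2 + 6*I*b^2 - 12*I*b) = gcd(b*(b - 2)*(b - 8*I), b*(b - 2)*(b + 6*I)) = b^2 - 2*b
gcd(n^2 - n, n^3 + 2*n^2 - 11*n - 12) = 1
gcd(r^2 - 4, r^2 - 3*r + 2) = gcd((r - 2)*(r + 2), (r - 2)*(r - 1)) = r - 2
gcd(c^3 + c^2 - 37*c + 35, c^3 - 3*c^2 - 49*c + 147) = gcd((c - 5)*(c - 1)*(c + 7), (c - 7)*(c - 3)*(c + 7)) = c + 7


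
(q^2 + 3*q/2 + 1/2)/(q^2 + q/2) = (q + 1)/q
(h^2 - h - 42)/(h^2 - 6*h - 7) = (h + 6)/(h + 1)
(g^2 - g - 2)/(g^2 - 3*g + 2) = (g + 1)/(g - 1)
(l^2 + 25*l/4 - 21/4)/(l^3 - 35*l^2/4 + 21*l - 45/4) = (l + 7)/(l^2 - 8*l + 15)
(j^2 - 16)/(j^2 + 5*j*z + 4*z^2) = (j^2 - 16)/(j^2 + 5*j*z + 4*z^2)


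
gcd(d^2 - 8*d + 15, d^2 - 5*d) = d - 5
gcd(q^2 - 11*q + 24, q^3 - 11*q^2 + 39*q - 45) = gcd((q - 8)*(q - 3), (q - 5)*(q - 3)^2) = q - 3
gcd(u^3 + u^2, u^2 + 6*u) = u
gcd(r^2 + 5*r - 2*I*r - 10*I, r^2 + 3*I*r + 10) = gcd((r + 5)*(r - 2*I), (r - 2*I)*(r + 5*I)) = r - 2*I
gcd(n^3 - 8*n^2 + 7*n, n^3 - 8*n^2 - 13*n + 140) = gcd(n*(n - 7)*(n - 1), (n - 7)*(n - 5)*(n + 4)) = n - 7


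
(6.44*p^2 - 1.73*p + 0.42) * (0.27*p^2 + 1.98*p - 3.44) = 1.7388*p^4 + 12.2841*p^3 - 25.4656*p^2 + 6.7828*p - 1.4448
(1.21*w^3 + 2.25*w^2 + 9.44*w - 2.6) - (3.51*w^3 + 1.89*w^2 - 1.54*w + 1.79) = -2.3*w^3 + 0.36*w^2 + 10.98*w - 4.39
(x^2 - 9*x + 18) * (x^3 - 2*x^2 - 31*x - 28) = x^5 - 11*x^4 + 5*x^3 + 215*x^2 - 306*x - 504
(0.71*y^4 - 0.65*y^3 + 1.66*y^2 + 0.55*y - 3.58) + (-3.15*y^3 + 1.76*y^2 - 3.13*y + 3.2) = 0.71*y^4 - 3.8*y^3 + 3.42*y^2 - 2.58*y - 0.38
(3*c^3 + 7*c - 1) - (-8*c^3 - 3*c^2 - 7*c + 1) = 11*c^3 + 3*c^2 + 14*c - 2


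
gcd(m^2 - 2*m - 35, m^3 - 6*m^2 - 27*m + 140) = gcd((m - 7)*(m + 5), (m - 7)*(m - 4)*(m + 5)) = m^2 - 2*m - 35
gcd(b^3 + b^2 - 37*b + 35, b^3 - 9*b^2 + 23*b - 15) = b^2 - 6*b + 5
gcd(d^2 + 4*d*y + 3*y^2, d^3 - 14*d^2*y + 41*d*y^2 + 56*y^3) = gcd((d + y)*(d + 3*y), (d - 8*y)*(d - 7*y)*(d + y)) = d + y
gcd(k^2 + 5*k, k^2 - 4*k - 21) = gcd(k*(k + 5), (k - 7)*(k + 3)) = 1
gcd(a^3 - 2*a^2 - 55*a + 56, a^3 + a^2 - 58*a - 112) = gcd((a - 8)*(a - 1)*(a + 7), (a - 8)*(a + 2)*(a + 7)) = a^2 - a - 56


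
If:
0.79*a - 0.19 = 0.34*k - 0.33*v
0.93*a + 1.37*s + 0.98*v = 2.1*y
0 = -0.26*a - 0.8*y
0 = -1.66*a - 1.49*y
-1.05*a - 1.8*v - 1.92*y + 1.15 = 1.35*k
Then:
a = 0.00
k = 0.04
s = -0.44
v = 0.61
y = 0.00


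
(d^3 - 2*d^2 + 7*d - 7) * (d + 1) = d^4 - d^3 + 5*d^2 - 7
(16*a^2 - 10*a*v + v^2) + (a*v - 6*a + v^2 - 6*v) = 16*a^2 - 9*a*v - 6*a + 2*v^2 - 6*v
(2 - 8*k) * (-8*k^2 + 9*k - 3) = 64*k^3 - 88*k^2 + 42*k - 6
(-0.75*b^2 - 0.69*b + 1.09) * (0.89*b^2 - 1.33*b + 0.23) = -0.6675*b^4 + 0.3834*b^3 + 1.7153*b^2 - 1.6084*b + 0.2507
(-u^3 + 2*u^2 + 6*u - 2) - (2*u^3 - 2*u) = -3*u^3 + 2*u^2 + 8*u - 2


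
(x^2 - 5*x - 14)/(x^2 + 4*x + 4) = (x - 7)/(x + 2)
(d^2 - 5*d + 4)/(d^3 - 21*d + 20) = 1/(d + 5)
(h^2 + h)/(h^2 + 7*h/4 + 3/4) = 4*h/(4*h + 3)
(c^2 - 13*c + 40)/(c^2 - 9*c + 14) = (c^2 - 13*c + 40)/(c^2 - 9*c + 14)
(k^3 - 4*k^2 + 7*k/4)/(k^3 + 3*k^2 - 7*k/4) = (2*k - 7)/(2*k + 7)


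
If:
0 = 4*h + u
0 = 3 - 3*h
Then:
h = 1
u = -4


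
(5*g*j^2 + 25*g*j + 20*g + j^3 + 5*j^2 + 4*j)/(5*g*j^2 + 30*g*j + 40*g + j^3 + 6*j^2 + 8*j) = (j + 1)/(j + 2)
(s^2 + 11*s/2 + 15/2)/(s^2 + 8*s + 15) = (s + 5/2)/(s + 5)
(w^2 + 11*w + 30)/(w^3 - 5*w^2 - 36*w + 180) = (w + 5)/(w^2 - 11*w + 30)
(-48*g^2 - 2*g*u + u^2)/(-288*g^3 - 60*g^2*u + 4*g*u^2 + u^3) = 1/(6*g + u)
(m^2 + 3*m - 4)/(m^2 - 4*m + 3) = (m + 4)/(m - 3)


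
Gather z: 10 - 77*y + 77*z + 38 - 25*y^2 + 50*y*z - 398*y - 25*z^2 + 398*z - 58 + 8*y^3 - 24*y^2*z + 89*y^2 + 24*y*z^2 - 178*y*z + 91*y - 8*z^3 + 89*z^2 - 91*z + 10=8*y^3 + 64*y^2 - 384*y - 8*z^3 + z^2*(24*y + 64) + z*(-24*y^2 - 128*y + 384)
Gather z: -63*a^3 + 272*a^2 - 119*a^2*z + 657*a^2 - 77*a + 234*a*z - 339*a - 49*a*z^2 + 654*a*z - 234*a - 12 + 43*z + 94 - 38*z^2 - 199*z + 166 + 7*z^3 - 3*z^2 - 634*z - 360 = -63*a^3 + 929*a^2 - 650*a + 7*z^3 + z^2*(-49*a - 41) + z*(-119*a^2 + 888*a - 790) - 112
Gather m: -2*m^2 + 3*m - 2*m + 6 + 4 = -2*m^2 + m + 10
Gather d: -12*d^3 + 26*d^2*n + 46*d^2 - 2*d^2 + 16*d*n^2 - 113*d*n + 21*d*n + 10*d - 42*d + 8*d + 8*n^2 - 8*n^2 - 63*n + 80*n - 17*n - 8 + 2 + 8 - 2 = -12*d^3 + d^2*(26*n + 44) + d*(16*n^2 - 92*n - 24)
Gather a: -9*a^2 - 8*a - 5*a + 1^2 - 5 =-9*a^2 - 13*a - 4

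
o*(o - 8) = o^2 - 8*o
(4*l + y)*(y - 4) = 4*l*y - 16*l + y^2 - 4*y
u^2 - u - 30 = (u - 6)*(u + 5)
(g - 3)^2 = g^2 - 6*g + 9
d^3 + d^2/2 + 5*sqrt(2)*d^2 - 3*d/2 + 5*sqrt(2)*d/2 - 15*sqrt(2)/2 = (d - 1)*(d + 3/2)*(d + 5*sqrt(2))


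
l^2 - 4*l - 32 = (l - 8)*(l + 4)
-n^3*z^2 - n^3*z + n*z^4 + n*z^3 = z*(-n + z)*(n + z)*(n*z + n)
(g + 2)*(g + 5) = g^2 + 7*g + 10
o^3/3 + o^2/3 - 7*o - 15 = (o/3 + 1)*(o - 5)*(o + 3)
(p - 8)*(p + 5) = p^2 - 3*p - 40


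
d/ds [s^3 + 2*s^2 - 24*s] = 3*s^2 + 4*s - 24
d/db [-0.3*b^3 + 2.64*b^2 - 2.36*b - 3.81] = -0.9*b^2 + 5.28*b - 2.36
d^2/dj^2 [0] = 0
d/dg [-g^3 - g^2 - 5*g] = -3*g^2 - 2*g - 5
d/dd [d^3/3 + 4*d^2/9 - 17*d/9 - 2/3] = d^2 + 8*d/9 - 17/9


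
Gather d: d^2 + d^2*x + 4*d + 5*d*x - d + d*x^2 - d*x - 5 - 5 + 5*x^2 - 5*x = d^2*(x + 1) + d*(x^2 + 4*x + 3) + 5*x^2 - 5*x - 10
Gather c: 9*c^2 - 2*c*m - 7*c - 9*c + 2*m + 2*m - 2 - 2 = 9*c^2 + c*(-2*m - 16) + 4*m - 4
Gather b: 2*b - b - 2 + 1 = b - 1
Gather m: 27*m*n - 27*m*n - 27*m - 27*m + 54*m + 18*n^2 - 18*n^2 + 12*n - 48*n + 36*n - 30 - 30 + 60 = 0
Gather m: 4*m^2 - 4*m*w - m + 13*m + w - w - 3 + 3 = 4*m^2 + m*(12 - 4*w)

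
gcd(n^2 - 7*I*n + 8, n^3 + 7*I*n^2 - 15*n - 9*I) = n + I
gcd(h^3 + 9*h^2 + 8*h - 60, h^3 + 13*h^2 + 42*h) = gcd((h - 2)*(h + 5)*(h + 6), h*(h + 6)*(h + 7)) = h + 6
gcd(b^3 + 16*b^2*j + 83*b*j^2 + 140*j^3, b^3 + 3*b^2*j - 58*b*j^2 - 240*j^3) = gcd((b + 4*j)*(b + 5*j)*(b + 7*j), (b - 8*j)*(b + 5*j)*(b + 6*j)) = b + 5*j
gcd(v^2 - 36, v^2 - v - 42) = v + 6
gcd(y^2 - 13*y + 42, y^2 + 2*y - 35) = 1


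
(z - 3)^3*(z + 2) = z^4 - 7*z^3 + 9*z^2 + 27*z - 54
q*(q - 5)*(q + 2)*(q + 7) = q^4 + 4*q^3 - 31*q^2 - 70*q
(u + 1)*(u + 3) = u^2 + 4*u + 3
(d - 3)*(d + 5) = d^2 + 2*d - 15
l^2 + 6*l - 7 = (l - 1)*(l + 7)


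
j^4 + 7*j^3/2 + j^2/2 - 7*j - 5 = (j + 1)*(j + 5/2)*(j - sqrt(2))*(j + sqrt(2))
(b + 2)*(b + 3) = b^2 + 5*b + 6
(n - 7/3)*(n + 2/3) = n^2 - 5*n/3 - 14/9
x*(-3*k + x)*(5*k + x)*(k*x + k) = -15*k^3*x^2 - 15*k^3*x + 2*k^2*x^3 + 2*k^2*x^2 + k*x^4 + k*x^3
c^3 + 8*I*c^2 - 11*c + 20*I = (c - I)*(c + 4*I)*(c + 5*I)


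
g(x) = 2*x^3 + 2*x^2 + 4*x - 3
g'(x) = 6*x^2 + 4*x + 4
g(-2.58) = -34.35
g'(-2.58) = 33.62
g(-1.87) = -16.56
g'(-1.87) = 17.50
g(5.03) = 322.25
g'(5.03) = 175.93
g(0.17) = -2.25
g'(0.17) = 4.85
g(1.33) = 10.56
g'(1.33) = 19.93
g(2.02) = 29.73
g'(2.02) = 36.56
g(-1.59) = -12.34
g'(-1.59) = 12.81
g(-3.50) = -78.25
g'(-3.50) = 63.50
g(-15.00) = -6363.00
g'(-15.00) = 1294.00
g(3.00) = 81.00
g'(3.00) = 70.00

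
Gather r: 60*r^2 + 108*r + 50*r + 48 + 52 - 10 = 60*r^2 + 158*r + 90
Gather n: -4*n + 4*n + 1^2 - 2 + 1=0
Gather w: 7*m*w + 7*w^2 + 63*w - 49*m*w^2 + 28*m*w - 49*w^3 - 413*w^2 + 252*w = -49*w^3 + w^2*(-49*m - 406) + w*(35*m + 315)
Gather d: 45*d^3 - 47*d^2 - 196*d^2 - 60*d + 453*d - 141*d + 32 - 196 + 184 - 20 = 45*d^3 - 243*d^2 + 252*d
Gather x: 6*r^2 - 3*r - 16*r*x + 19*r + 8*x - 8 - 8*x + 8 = 6*r^2 - 16*r*x + 16*r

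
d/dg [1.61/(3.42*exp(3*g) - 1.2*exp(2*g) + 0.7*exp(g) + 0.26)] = (-16.5186*exp(2*g) + 3.864*exp(g) - 1.127)*exp(g)/(3.42*exp(3*g) - 1.2*exp(2*g) + 0.7*exp(g) + 0.26)^2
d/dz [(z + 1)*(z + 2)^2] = (z + 2)*(3*z + 4)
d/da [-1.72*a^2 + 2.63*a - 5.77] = 2.63 - 3.44*a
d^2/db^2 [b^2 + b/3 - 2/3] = 2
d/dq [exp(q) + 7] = exp(q)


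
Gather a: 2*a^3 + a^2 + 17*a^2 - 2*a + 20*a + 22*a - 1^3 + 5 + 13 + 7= 2*a^3 + 18*a^2 + 40*a + 24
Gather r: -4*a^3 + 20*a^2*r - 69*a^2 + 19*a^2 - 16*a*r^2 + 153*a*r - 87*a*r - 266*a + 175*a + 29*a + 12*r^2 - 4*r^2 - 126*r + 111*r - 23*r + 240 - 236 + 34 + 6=-4*a^3 - 50*a^2 - 62*a + r^2*(8 - 16*a) + r*(20*a^2 + 66*a - 38) + 44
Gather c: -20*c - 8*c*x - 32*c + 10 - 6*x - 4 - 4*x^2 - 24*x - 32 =c*(-8*x - 52) - 4*x^2 - 30*x - 26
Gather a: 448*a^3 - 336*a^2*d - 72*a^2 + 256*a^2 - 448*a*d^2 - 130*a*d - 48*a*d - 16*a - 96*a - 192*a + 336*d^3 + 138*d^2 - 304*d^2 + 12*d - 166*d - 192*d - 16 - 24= 448*a^3 + a^2*(184 - 336*d) + a*(-448*d^2 - 178*d - 304) + 336*d^3 - 166*d^2 - 346*d - 40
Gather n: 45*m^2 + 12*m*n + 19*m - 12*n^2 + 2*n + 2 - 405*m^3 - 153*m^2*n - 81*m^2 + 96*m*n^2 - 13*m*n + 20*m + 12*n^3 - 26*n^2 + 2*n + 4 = -405*m^3 - 36*m^2 + 39*m + 12*n^3 + n^2*(96*m - 38) + n*(-153*m^2 - m + 4) + 6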